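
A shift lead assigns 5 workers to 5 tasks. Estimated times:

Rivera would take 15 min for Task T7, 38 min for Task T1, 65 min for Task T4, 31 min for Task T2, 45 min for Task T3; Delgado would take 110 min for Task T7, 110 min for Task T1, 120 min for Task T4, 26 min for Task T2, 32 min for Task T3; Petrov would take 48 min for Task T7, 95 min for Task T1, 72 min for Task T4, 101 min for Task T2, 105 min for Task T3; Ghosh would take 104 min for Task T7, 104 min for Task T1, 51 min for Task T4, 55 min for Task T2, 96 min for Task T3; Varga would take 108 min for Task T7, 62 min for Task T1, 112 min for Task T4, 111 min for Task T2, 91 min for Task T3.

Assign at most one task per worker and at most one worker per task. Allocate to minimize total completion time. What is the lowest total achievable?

Minimum total: 224 min

Optimal: Rivera→Task T2 (31 min), Delgado→Task T3 (32 min), Petrov→Task T7 (48 min), Ghosh→Task T4 (51 min), Varga→Task T1 (62 min) — total 31+32+48+51+62 = 224 min.
Next-best assignment: Rivera→Task T3, Delgado→Task T2, Petrov→Task T7, Ghosh→Task T4, Varga→Task T1 = 232 min.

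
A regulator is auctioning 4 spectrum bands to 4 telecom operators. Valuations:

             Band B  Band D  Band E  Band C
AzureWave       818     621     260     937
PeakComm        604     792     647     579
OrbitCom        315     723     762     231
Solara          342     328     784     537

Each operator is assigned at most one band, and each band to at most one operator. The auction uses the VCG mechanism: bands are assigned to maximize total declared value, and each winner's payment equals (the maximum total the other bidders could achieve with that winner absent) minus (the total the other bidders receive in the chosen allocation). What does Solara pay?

Solara pays $227M.

Efficient allocation: AzureWave→Band C ($937M), PeakComm→Band B ($604M), OrbitCom→Band D ($723M), Solara→Band E ($784M); total welfare W = $3048M.
Solara receives Band E at value $784M, so the others get W − 784 = $2264M.
Without Solara: best allocation of the remaining 3 bidders over all 4 bands is AzureWave→Band C ($937M), PeakComm→Band D ($792M), OrbitCom→Band E ($762M), total $2491M.
VCG payment = (others' best without Solara) − (others' welfare with Solara) = 2491 − 2264 = $227M.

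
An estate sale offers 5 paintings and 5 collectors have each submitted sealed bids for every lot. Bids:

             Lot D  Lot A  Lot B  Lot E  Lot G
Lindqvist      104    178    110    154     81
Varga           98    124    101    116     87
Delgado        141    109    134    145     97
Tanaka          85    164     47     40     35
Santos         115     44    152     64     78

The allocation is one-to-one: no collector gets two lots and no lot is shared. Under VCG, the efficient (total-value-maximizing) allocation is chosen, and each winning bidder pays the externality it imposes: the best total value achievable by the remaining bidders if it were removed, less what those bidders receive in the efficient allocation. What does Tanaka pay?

Efficient allocation: Lindqvist→Lot E ($154), Varga→Lot G ($87), Delgado→Lot D ($141), Tanaka→Lot A ($164), Santos→Lot B ($152); total welfare W = $698.
Tanaka receives Lot A at value $164, so the others get W − 164 = $534.
Without Tanaka: best allocation of the remaining 4 bidders over all 5 lots is Lindqvist→Lot A ($178), Varga→Lot E ($116), Delgado→Lot D ($141), Santos→Lot B ($152), total $587.
VCG payment = (others' best without Tanaka) − (others' welfare with Tanaka) = 587 − 534 = $53.

Tanaka pays $53.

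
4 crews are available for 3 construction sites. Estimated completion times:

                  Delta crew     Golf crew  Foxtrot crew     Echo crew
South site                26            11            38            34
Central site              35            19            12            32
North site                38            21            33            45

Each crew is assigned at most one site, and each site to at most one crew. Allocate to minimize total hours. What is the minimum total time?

Treat this as an assignment problem: match each crew to one site.
Optimal: Delta crew→South site (26 hours), Foxtrot crew→Central site (12 hours), Golf crew→North site (21 hours) — total 26+12+21 = 59 hours.
Row-greedy (each crew in turn takes its cheapest remaining site) gives 78 hours, worse by 19.
Next-best assignment: Golf crew→South site, Foxtrot crew→Central site, Delta crew→North site = 61 hours.

Min total: 59 hours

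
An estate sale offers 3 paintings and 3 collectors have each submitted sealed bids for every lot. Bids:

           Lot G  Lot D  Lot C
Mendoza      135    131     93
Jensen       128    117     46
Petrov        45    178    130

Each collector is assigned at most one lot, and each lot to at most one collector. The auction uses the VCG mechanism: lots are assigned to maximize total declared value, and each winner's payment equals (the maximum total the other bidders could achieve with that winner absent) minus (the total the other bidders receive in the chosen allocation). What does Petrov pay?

Efficient allocation: Mendoza→Lot C ($93), Jensen→Lot G ($128), Petrov→Lot D ($178); total welfare W = $399.
Petrov receives Lot D at value $178, so the others get W − 178 = $221.
Without Petrov: best allocation of the remaining 2 bidders over all 3 lots is Mendoza→Lot D ($131), Jensen→Lot G ($128), total $259.
VCG payment = (others' best without Petrov) − (others' welfare with Petrov) = 259 − 221 = $38.

Petrov pays $38.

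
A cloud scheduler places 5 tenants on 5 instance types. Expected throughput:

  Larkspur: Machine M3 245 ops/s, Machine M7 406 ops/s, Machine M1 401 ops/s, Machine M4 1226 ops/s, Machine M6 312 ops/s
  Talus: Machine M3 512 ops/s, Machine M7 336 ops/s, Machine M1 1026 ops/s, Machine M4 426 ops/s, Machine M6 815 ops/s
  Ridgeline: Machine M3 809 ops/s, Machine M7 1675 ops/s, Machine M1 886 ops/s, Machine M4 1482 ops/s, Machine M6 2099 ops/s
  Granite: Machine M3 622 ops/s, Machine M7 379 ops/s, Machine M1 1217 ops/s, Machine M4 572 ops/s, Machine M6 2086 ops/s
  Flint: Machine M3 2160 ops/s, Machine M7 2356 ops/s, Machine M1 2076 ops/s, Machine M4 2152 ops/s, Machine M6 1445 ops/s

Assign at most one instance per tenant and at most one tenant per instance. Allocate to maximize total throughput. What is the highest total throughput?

Maximum total: 8173 ops/s

Optimal: Larkspur→Machine M4 (1226 ops/s), Talus→Machine M1 (1026 ops/s), Ridgeline→Machine M7 (1675 ops/s), Granite→Machine M6 (2086 ops/s), Flint→Machine M3 (2160 ops/s) — total 1226+1026+1675+2086+2160 = 8173 ops/s.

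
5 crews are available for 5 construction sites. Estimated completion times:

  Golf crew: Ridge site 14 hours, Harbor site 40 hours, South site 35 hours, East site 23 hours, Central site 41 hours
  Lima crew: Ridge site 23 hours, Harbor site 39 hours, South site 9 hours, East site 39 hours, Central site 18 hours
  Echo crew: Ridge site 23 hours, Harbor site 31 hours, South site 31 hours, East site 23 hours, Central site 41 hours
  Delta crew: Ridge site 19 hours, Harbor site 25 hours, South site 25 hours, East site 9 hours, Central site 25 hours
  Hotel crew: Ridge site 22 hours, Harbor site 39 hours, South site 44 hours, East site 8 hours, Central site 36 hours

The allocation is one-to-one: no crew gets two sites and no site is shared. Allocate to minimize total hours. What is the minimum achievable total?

Treat this as an assignment problem: match each crew to one site.
Optimal: Golf crew→Ridge site (14 hours), Lima crew→South site (9 hours), Echo crew→Harbor site (31 hours), Delta crew→Central site (25 hours), Hotel crew→East site (8 hours) — total 14+9+31+25+8 = 87 hours.
Column-greedy (each site in turn goes to its cheapest remaining crew) gives 97 hours, worse by 10.
Checked against all permutations: 87 hours is optimal.

Min total: 87 hours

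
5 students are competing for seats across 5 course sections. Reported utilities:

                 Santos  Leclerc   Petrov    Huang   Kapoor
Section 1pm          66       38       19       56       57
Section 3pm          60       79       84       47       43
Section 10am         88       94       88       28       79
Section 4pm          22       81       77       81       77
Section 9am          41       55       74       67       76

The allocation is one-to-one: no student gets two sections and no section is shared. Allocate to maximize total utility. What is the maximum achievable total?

Maximum total: 401 points

Optimal: Santos→Section 1pm (66 points), Leclerc→Section 10am (94 points), Petrov→Section 3pm (84 points), Huang→Section 4pm (81 points), Kapoor→Section 9am (76 points) — total 66+94+84+81+76 = 401 points.
Row-greedy (each student in turn takes its best remaining section) gives 377 points, worse by 24.
Swapping Leclerc↔Santos (Leclerc→Section 1pm 38 points, Santos→Section 10am 88 points) loses 34.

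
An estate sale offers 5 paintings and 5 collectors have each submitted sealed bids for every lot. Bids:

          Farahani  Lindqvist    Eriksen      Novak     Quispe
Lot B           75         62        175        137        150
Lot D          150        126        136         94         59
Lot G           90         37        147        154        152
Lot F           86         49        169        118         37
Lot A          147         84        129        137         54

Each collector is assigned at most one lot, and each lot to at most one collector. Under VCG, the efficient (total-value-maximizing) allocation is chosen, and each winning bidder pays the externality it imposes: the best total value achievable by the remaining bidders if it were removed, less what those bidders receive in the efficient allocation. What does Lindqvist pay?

Efficient allocation: Farahani→Lot A ($147), Lindqvist→Lot D ($126), Eriksen→Lot F ($169), Novak→Lot G ($154), Quispe→Lot B ($150); total welfare W = $746.
Lindqvist receives Lot D at value $126, so the others get W − 126 = $620.
Without Lindqvist: best allocation of the remaining 4 bidders over all 5 lots is Farahani→Lot D ($150), Eriksen→Lot F ($169), Novak→Lot G ($154), Quispe→Lot B ($150), total $623.
VCG payment = (others' best without Lindqvist) − (others' welfare with Lindqvist) = 623 − 620 = $3.

Lindqvist pays $3.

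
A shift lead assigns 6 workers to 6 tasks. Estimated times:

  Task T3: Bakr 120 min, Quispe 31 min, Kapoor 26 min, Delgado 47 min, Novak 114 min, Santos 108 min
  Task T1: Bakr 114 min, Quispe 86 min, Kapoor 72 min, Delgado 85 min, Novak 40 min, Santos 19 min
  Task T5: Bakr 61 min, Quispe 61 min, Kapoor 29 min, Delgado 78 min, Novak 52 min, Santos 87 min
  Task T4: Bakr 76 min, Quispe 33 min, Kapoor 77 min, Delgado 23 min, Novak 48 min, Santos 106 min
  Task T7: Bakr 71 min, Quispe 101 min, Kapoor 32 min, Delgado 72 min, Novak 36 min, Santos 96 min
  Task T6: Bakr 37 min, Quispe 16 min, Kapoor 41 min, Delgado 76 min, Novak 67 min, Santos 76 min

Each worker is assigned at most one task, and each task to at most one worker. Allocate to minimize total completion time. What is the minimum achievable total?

Optimal: Bakr→Task T6 (37 min), Quispe→Task T3 (31 min), Kapoor→Task T5 (29 min), Delgado→Task T4 (23 min), Novak→Task T7 (36 min), Santos→Task T1 (19 min) — total 37+31+29+23+36+19 = 175 min.
Min-entry greedy (repeatedly take the single cheapest remaining cell) gives 181 min, worse by 6.

Min total: 175 min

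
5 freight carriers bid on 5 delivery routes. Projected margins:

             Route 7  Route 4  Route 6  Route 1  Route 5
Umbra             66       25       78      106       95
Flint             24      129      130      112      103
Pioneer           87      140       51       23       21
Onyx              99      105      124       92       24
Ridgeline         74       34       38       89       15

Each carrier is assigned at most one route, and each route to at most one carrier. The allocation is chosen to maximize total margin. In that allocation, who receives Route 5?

Optimal: Umbra→Route 5 ($95k), Flint→Route 6 ($130k), Pioneer→Route 4 ($140k), Onyx→Route 7 ($99k), Ridgeline→Route 1 ($89k) — total 95+130+140+99+89 = $553k.
Column-greedy (each route in turn goes to its best remaining carrier) gives $490k, worse by 63.
Umbra's own top route is Route 1 ($106k), but forcing Umbra→Route 1 and reassigning the rest optimally gives only $547k — worse by 6.

Umbra receives Route 5.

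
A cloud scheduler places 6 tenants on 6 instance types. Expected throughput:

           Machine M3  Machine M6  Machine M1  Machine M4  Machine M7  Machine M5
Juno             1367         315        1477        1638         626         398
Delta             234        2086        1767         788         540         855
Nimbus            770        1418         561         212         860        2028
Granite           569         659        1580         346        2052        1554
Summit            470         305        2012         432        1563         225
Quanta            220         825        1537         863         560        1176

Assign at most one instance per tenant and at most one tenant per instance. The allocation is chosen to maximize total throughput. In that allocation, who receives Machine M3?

Optimal: Juno→Machine M3 (1367 ops/s), Delta→Machine M6 (2086 ops/s), Nimbus→Machine M5 (2028 ops/s), Granite→Machine M7 (2052 ops/s), Summit→Machine M1 (2012 ops/s), Quanta→Machine M4 (863 ops/s) — total 1367+2086+2028+2052+2012+863 = 10408 ops/s.
Max-entry greedy (repeatedly take the single best remaining cell) gives 10036 ops/s, worse by 372.
Swapping Delta↔Nimbus (Delta→Machine M5 855 ops/s, Nimbus→Machine M6 1418 ops/s) loses 1841.
Juno's own top instance is Machine M4 (1638 ops/s), but forcing Juno→Machine M4 and reassigning the rest optimally gives only 10036 ops/s — worse by 372.

Juno receives Machine M3.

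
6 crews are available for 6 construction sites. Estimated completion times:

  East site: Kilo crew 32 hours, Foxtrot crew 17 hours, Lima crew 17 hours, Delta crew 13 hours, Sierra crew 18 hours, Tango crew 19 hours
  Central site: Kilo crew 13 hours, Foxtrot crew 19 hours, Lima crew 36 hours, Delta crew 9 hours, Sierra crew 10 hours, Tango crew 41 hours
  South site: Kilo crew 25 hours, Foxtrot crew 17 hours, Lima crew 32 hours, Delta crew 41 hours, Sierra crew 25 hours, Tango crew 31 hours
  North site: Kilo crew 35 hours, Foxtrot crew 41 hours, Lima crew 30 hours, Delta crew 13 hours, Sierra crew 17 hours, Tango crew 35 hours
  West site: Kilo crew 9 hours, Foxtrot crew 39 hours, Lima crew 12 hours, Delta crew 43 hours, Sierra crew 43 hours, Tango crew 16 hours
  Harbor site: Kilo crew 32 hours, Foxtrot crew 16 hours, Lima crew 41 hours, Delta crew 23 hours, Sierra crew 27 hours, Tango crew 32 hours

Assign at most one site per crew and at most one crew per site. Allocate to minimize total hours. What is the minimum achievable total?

Minimum total: 95 hours

Optimal: Kilo crew→South site (25 hours), Foxtrot crew→Harbor site (16 hours), Lima crew→West site (12 hours), Delta crew→North site (13 hours), Sierra crew→Central site (10 hours), Tango crew→East site (19 hours) — total 25+16+12+13+10+19 = 95 hours.
Column-greedy (each site in turn goes to its cheapest remaining crew) gives 111 hours, worse by 16.
Next-best assignment: Kilo crew→West site, Foxtrot crew→Harbor site, Lima crew→East site, Delta crew→North site, Sierra crew→Central site, Tango crew→South site = 96 hours.
Every other assignment is strictly worse.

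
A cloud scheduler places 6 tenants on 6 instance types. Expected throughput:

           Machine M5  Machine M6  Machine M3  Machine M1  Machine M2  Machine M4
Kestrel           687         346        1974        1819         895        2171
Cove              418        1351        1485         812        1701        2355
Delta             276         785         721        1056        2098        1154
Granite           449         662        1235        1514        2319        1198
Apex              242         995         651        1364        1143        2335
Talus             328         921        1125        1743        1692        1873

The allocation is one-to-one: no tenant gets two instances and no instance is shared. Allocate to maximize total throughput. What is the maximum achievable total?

Max total: 9998 ops/s

Optimal: Kestrel→Machine M3 (1974 ops/s), Cove→Machine M6 (1351 ops/s), Delta→Machine M5 (276 ops/s), Granite→Machine M2 (2319 ops/s), Apex→Machine M4 (2335 ops/s), Talus→Machine M1 (1743 ops/s) — total 1974+1351+276+2319+2335+1743 = 9998 ops/s.
Swapping Granite↔Talus (Granite→Machine M1 1514 ops/s, Talus→Machine M2 1692 ops/s) loses 856.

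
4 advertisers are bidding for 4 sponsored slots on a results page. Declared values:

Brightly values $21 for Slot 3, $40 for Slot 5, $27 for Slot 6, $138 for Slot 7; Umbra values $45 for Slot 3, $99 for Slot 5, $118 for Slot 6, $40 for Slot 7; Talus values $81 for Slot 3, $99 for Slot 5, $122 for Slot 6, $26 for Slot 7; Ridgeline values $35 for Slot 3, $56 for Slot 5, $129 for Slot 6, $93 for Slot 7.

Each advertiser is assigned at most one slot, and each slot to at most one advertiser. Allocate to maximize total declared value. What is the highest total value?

Optimal: Brightly→Slot 7 ($138), Umbra→Slot 5 ($99), Talus→Slot 3 ($81), Ridgeline→Slot 6 ($129) — total 138+99+81+129 = $447.
Row-greedy (each advertiser in turn takes its best remaining slot) gives $390, worse by 57.

Maximum total: $447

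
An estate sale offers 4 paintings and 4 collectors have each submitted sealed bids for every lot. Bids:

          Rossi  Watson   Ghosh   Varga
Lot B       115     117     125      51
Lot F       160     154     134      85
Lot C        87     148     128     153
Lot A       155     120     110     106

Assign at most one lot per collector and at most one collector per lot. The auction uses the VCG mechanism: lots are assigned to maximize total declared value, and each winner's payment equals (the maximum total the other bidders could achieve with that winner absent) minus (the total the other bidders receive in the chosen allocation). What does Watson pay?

Watson pays $9.

Efficient allocation: Rossi→Lot A ($155), Watson→Lot F ($154), Ghosh→Lot B ($125), Varga→Lot C ($153); total welfare W = $587.
Watson receives Lot F at value $154, so the others get W − 154 = $433.
Without Watson: best allocation of the remaining 3 bidders over all 4 lots is Rossi→Lot A ($155), Ghosh→Lot F ($134), Varga→Lot C ($153), total $442.
VCG payment = (others' best without Watson) − (others' welfare with Watson) = 442 − 433 = $9.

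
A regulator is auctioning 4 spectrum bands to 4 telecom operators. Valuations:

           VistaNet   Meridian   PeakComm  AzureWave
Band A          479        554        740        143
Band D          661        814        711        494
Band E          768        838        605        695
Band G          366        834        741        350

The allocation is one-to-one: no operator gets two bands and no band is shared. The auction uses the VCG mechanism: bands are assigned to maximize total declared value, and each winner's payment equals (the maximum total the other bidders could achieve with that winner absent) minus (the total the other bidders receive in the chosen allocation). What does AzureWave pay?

AzureWave pays $107M.

Efficient allocation: VistaNet→Band D ($661M), Meridian→Band G ($834M), PeakComm→Band A ($740M), AzureWave→Band E ($695M); total welfare W = $2930M.
AzureWave receives Band E at value $695M, so the others get W − 695 = $2235M.
Without AzureWave: best allocation of the remaining 3 bidders over all 4 bands is VistaNet→Band E ($768M), Meridian→Band G ($834M), PeakComm→Band A ($740M), total $2342M.
VCG payment = (others' best without AzureWave) − (others' welfare with AzureWave) = 2342 − 2235 = $107M.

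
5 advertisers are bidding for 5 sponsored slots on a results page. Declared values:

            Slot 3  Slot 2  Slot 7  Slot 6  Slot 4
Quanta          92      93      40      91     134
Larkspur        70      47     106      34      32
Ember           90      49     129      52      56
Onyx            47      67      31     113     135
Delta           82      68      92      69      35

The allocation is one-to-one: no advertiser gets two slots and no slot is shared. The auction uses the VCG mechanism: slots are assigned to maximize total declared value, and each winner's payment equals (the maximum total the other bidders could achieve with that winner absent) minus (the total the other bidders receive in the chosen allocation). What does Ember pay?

Ember pays $50.

Efficient allocation: Quanta→Slot 4 ($134), Larkspur→Slot 3 ($70), Ember→Slot 7 ($129), Onyx→Slot 6 ($113), Delta→Slot 2 ($68); total welfare W = $514.
Ember receives Slot 7 at value $129, so the others get W − 129 = $385.
Without Ember: best allocation of the remaining 4 bidders over all 5 slots is Quanta→Slot 4 ($134), Larkspur→Slot 7 ($106), Onyx→Slot 6 ($113), Delta→Slot 3 ($82), total $435.
VCG payment = (others' best without Ember) − (others' welfare with Ember) = 435 − 385 = $50.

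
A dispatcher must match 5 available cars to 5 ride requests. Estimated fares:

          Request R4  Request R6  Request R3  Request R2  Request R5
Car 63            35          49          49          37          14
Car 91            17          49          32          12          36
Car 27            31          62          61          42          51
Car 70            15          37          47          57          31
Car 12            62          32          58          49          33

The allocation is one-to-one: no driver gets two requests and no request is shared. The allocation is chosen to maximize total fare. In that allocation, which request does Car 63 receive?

Car 63 receives Request R3.

Treat this as an assignment problem: match each driver to one request.
Optimal: Car 63→Request R3 ($49), Car 91→Request R6 ($49), Car 27→Request R5 ($51), Car 70→Request R2 ($57), Car 12→Request R4 ($62) — total 49+49+51+57+62 = $268.
Car 63's own top request is Request R6 ($49), but forcing Car 63→Request R6 and reassigning the rest optimally gives only $265 — worse by 3.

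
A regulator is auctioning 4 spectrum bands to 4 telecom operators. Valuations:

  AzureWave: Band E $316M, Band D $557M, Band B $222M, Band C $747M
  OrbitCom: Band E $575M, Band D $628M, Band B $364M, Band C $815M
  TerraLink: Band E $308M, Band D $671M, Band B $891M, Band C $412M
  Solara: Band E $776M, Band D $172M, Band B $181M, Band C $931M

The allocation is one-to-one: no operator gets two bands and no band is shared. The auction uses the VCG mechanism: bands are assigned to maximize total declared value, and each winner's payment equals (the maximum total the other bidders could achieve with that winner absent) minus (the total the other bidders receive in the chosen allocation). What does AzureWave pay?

AzureWave pays $187M.

Efficient allocation: AzureWave→Band C ($747M), OrbitCom→Band D ($628M), TerraLink→Band B ($891M), Solara→Band E ($776M); total welfare W = $3042M.
AzureWave receives Band C at value $747M, so the others get W − 747 = $2295M.
Without AzureWave: best allocation of the remaining 3 bidders over all 4 bands is OrbitCom→Band C ($815M), TerraLink→Band B ($891M), Solara→Band E ($776M), total $2482M.
VCG payment = (others' best without AzureWave) − (others' welfare with AzureWave) = 2482 − 2295 = $187M.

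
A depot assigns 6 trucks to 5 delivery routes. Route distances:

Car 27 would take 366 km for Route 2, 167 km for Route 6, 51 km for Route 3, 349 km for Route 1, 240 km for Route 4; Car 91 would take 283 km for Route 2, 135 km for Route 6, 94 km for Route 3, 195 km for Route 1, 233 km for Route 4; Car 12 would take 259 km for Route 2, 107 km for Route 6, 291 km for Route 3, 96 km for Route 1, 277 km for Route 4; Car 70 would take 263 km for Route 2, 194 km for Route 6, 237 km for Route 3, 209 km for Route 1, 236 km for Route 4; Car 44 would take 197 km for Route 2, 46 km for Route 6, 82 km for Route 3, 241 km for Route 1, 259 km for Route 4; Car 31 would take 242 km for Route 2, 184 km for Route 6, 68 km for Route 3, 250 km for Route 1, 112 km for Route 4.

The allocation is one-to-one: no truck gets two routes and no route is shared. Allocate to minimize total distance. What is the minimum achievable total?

Minimum total: 568 km

Treat this as an assignment problem: match each truck to one route.
Optimal: Car 70→Route 2 (263 km), Car 44→Route 6 (46 km), Car 27→Route 3 (51 km), Car 12→Route 1 (96 km), Car 31→Route 4 (112 km) — total 263+46+51+96+112 = 568 km.
Row-greedy (each truck in turn takes its cheapest remaining route) gives 715 km, worse by 147.
Swapping Car 12↔Car 31 (Car 12→Route 4 277 km, Car 31→Route 1 250 km) adds 319.
No other one-to-one assignment undercuts 568 km.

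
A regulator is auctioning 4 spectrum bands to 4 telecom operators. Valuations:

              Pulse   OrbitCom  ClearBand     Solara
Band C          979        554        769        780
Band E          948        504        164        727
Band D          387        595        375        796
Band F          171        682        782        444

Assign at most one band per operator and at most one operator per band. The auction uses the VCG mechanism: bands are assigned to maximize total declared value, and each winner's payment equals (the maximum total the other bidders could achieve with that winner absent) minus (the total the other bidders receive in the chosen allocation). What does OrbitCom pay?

Efficient allocation: Pulse→Band E ($948M), OrbitCom→Band F ($682M), ClearBand→Band C ($769M), Solara→Band D ($796M); total welfare W = $3195M.
OrbitCom receives Band F at value $682M, so the others get W − 682 = $2513M.
Without OrbitCom: best allocation of the remaining 3 bidders over all 4 bands is Pulse→Band C ($979M), ClearBand→Band F ($782M), Solara→Band D ($796M), total $2557M.
VCG payment = (others' best without OrbitCom) − (others' welfare with OrbitCom) = 2557 − 2513 = $44M.

OrbitCom pays $44M.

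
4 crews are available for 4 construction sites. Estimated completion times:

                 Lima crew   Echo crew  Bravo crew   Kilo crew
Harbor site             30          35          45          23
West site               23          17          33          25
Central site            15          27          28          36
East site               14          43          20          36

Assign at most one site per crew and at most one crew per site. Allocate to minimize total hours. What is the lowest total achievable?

Min total: 75 hours

Optimal: Lima crew→Central site (15 hours), Echo crew→West site (17 hours), Bravo crew→East site (20 hours), Kilo crew→Harbor site (23 hours) — total 15+17+20+23 = 75 hours.
Row-greedy (each crew in turn takes its cheapest remaining site) gives 82 hours, worse by 7.
Next-best assignment: Lima crew→East site, Echo crew→West site, Bravo crew→Central site, Kilo crew→Harbor site = 82 hours.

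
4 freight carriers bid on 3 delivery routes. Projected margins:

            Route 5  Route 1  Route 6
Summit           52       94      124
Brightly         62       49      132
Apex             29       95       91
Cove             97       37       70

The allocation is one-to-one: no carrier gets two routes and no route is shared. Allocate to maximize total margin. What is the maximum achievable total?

Optimal: Cove→Route 5 ($97k), Apex→Route 1 ($95k), Brightly→Route 6 ($132k) — total 97+95+132 = $324k.
Row-greedy (each carrier in turn takes its best remaining route) gives $281k, worse by 43.
Every other assignment is strictly worse.

Maximum total: $324k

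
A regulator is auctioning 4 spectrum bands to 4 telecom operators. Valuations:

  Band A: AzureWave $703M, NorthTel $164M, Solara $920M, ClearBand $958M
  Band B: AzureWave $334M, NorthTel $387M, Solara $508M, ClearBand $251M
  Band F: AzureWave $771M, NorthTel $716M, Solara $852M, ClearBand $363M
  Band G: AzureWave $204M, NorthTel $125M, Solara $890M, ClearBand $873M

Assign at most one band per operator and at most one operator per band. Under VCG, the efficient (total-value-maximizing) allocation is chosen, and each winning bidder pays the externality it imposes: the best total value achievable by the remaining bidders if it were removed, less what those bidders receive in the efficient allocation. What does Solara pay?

Efficient allocation: AzureWave→Band F ($771M), NorthTel→Band B ($387M), Solara→Band G ($890M), ClearBand→Band A ($958M); total welfare W = $3006M.
Solara receives Band G at value $890M, so the others get W − 890 = $2116M.
Without Solara: best allocation of the remaining 3 bidders over all 4 bands is AzureWave→Band A ($703M), NorthTel→Band F ($716M), ClearBand→Band G ($873M), total $2292M.
VCG payment = (others' best without Solara) − (others' welfare with Solara) = 2292 − 2116 = $176M.

Solara pays $176M.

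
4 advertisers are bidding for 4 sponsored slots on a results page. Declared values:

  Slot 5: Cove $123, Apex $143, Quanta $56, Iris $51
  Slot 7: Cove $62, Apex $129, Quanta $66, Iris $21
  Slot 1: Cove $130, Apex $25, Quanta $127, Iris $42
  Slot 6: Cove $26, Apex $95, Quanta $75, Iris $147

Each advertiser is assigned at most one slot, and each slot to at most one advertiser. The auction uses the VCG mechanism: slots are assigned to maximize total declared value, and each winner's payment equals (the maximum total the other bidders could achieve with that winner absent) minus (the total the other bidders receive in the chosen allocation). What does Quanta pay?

Efficient allocation: Cove→Slot 5 ($123), Apex→Slot 7 ($129), Quanta→Slot 1 ($127), Iris→Slot 6 ($147); total welfare W = $526.
Quanta receives Slot 1 at value $127, so the others get W − 127 = $399.
Without Quanta: best allocation of the remaining 3 bidders over all 4 slots is Cove→Slot 1 ($130), Apex→Slot 5 ($143), Iris→Slot 6 ($147), total $420.
VCG payment = (others' best without Quanta) − (others' welfare with Quanta) = 420 − 399 = $21.

Quanta pays $21.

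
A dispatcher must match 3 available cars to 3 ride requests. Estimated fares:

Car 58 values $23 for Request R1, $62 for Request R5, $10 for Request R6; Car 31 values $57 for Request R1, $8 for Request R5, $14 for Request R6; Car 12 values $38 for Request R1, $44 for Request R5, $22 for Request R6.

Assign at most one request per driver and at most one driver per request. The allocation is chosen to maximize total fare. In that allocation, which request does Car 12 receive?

Optimal: Car 58→Request R5 ($62), Car 31→Request R1 ($57), Car 12→Request R6 ($22) — total 62+57+22 = $141.
Next-best assignment: Car 58→Request R5, Car 31→Request R6, Car 12→Request R1 = $114.
Car 12's own top request is Request R5 ($44), but forcing Car 12→Request R5 and reassigning the rest optimally gives only $111 — worse by 30.

Car 12 receives Request R6.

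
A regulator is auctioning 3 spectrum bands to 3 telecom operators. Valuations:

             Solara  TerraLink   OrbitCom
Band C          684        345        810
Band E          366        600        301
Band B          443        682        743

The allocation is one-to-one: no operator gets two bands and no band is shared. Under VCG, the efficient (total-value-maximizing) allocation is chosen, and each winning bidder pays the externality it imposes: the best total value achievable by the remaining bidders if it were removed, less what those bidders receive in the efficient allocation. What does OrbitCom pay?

OrbitCom pays $82M.

Efficient allocation: Solara→Band C ($684M), TerraLink→Band E ($600M), OrbitCom→Band B ($743M); total welfare W = $2027M.
OrbitCom receives Band B at value $743M, so the others get W − 743 = $1284M.
Without OrbitCom: best allocation of the remaining 2 bidders over all 3 bands is Solara→Band C ($684M), TerraLink→Band B ($682M), total $1366M.
VCG payment = (others' best without OrbitCom) − (others' welfare with OrbitCom) = 1366 − 1284 = $82M.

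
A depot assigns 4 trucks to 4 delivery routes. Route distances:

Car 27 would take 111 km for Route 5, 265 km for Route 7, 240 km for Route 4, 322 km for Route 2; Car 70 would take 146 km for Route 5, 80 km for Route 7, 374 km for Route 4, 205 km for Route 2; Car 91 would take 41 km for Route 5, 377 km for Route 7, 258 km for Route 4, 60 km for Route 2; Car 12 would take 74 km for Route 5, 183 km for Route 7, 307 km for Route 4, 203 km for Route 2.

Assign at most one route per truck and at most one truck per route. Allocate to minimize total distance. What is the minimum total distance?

Treat this as an assignment problem: match each truck to one route.
Optimal: Car 27→Route 4 (240 km), Car 70→Route 7 (80 km), Car 91→Route 2 (60 km), Car 12→Route 5 (74 km) — total 240+80+60+74 = 454 km.
Min-entry greedy (repeatedly take the single cheapest remaining cell) gives 564 km, worse by 110.
Next-best assignment: Car 27→Route 5, Car 70→Route 7, Car 91→Route 2, Car 12→Route 4 = 558 km.
No other one-to-one assignment undercuts 454 km.

Minimum total: 454 km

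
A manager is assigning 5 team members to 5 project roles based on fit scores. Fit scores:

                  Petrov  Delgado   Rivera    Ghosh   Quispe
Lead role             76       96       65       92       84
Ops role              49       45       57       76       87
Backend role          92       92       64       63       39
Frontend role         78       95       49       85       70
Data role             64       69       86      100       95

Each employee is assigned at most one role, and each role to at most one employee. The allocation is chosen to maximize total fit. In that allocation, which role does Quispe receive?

Quispe receives Ops role.

Optimal: Petrov→Backend role (92 pts), Delgado→Frontend role (95 pts), Rivera→Data role (86 pts), Ghosh→Lead role (92 pts), Quispe→Ops role (87 pts) — total 92+95+86+92+87 = 452 pts.
Max-entry greedy (repeatedly take the single best remaining cell) gives 424 pts, worse by 28.
Next-best assignment: Petrov→Backend role, Delgado→Lead role, Rivera→Data role, Ghosh→Frontend role, Quispe→Ops role = 446 pts.
No other one-to-one assignment exceeds 452 pts.
Quispe's own top role is Data role (95 pts), but forcing Quispe→Data role and reassigning the rest optimally gives only 431 pts — worse by 21.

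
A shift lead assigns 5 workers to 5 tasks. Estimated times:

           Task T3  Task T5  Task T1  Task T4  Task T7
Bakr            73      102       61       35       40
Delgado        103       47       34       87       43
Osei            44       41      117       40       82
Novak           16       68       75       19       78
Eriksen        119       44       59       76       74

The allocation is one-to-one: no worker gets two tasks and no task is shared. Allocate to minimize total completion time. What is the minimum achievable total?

Optimal: Bakr→Task T7 (40 min), Delgado→Task T1 (34 min), Osei→Task T4 (40 min), Novak→Task T3 (16 min), Eriksen→Task T5 (44 min) — total 40+34+40+16+44 = 174 min.
Column-greedy (each task in turn goes to its cheapest remaining worker) gives 200 min, worse by 26.
Next-best assignment: Bakr→Task T7, Delgado→Task T1, Osei→Task T3, Novak→Task T4, Eriksen→Task T5 = 181 min.

Min total: 174 min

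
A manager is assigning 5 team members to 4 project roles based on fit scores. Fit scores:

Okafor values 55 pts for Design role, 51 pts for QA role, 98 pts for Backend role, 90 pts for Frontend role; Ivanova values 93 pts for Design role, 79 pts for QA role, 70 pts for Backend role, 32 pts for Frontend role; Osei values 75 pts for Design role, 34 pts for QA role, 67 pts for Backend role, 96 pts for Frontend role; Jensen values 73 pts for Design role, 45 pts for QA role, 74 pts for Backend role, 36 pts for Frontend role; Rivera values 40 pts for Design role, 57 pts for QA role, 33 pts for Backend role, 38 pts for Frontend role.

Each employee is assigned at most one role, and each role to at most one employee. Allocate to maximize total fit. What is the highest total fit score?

Max total: 346 pts

This is the linear assignment problem.
Optimal: Jensen→Design role (73 pts), Ivanova→QA role (79 pts), Okafor→Backend role (98 pts), Osei→Frontend role (96 pts) — total 73+79+98+96 = 346 pts.
Column-greedy (each role in turn goes to its best remaining employee) gives 344 pts, worse by 2.
Next-best assignment: Ivanova→Design role, Rivera→QA role, Okafor→Backend role, Osei→Frontend role = 344 pts.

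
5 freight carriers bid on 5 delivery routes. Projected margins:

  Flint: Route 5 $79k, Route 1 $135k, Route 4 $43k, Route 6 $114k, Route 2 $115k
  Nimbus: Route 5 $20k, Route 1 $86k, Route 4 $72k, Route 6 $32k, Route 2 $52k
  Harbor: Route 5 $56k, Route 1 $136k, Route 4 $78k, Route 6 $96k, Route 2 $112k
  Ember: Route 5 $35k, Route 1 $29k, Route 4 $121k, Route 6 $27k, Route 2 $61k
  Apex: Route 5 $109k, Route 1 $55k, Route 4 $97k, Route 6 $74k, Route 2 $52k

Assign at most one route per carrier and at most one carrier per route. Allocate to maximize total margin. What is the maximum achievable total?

Max total: $542k

Optimal: Flint→Route 6 ($114k), Nimbus→Route 1 ($86k), Harbor→Route 2 ($112k), Ember→Route 4 ($121k), Apex→Route 5 ($109k) — total 114+86+112+121+109 = $542k.
Row-greedy (each carrier in turn takes its best remaining route) gives $428k, worse by 114.
Next-best assignment: Flint→Route 6, Nimbus→Route 2, Harbor→Route 1, Ember→Route 4, Apex→Route 5 = $532k.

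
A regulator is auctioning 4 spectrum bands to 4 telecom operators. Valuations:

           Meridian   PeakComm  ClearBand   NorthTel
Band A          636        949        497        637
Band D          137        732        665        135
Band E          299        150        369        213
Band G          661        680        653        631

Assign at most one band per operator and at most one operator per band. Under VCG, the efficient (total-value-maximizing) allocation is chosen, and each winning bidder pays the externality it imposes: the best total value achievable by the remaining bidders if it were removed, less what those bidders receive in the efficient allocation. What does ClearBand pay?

Efficient allocation: Meridian→Band E ($299M), PeakComm→Band A ($949M), ClearBand→Band D ($665M), NorthTel→Band G ($631M); total welfare W = $2544M.
ClearBand receives Band D at value $665M, so the others get W − 665 = $1879M.
Without ClearBand: best allocation of the remaining 3 bidders over all 4 bands is Meridian→Band G ($661M), PeakComm→Band D ($732M), NorthTel→Band A ($637M), total $2030M.
VCG payment = (others' best without ClearBand) − (others' welfare with ClearBand) = 2030 − 1879 = $151M.

ClearBand pays $151M.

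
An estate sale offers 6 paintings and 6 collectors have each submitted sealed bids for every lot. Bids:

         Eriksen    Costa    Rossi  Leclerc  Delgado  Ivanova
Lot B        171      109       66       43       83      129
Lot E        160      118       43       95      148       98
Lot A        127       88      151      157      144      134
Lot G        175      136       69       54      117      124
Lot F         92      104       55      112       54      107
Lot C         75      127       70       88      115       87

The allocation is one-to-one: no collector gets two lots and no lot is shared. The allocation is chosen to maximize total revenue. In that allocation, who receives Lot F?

Leclerc receives Lot F.

Treat this as an assignment problem: match each collector to one lot.
Optimal: Eriksen→Lot G ($175), Costa→Lot C ($127), Rossi→Lot A ($151), Leclerc→Lot F ($112), Delgado→Lot E ($148), Ivanova→Lot B ($129) — total 175+127+151+112+148+129 = $842.
Max-entry greedy (repeatedly take the single best remaining cell) gives $791, worse by 51.
Every other assignment is strictly worse.
Leclerc's own top lot is Lot A ($157), but forcing Leclerc→Lot A and reassigning the rest optimally gives only $791 — worse by 51.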